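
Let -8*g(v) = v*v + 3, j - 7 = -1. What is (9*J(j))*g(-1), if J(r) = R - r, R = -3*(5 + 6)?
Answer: 351/2 ≈ 175.50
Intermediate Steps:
j = 6 (j = 7 - 1 = 6)
g(v) = -3/8 - v**2/8 (g(v) = -(v*v + 3)/8 = -(v**2 + 3)/8 = -(3 + v**2)/8 = -3/8 - v**2/8)
R = -33 (R = -3*11 = -33)
J(r) = -33 - r
(9*J(j))*g(-1) = (9*(-33 - 1*6))*(-3/8 - 1/8*(-1)**2) = (9*(-33 - 6))*(-3/8 - 1/8*1) = (9*(-39))*(-3/8 - 1/8) = -351*(-1/2) = 351/2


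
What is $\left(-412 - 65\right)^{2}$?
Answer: $227529$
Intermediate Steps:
$\left(-412 - 65\right)^{2} = \left(-477\right)^{2} = 227529$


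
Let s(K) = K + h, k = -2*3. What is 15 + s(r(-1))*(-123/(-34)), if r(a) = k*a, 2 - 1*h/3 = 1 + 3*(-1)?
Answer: 1362/17 ≈ 80.118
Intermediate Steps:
k = -6
h = 12 (h = 6 - 3*(1 + 3*(-1)) = 6 - 3*(1 - 3) = 6 - 3*(-2) = 6 + 6 = 12)
r(a) = -6*a
s(K) = 12 + K (s(K) = K + 12 = 12 + K)
15 + s(r(-1))*(-123/(-34)) = 15 + (12 - 6*(-1))*(-123/(-34)) = 15 + (12 + 6)*(-123*(-1/34)) = 15 + 18*(123/34) = 15 + 1107/17 = 1362/17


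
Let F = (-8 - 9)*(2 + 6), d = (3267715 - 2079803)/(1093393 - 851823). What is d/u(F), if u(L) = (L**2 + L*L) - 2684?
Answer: 148489/1035972945 ≈ 0.00014333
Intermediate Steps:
d = 593956/120785 (d = 1187912/241570 = 1187912*(1/241570) = 593956/120785 ≈ 4.9175)
F = -136 (F = -17*8 = -136)
u(L) = -2684 + 2*L**2 (u(L) = (L**2 + L**2) - 2684 = 2*L**2 - 2684 = -2684 + 2*L**2)
d/u(F) = 593956/(120785*(-2684 + 2*(-136)**2)) = 593956/(120785*(-2684 + 2*18496)) = 593956/(120785*(-2684 + 36992)) = (593956/120785)/34308 = (593956/120785)*(1/34308) = 148489/1035972945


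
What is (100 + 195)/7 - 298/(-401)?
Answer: 120381/2807 ≈ 42.886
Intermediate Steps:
(100 + 195)/7 - 298/(-401) = 295*(⅐) - 298*(-1/401) = 295/7 + 298/401 = 120381/2807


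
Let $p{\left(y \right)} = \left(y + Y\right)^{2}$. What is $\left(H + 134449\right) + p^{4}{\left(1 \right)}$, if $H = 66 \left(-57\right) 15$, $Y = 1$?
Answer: $78275$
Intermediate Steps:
$p{\left(y \right)} = \left(1 + y\right)^{2}$ ($p{\left(y \right)} = \left(y + 1\right)^{2} = \left(1 + y\right)^{2}$)
$H = -56430$ ($H = \left(-3762\right) 15 = -56430$)
$\left(H + 134449\right) + p^{4}{\left(1 \right)} = \left(-56430 + 134449\right) + \left(\left(1 + 1\right)^{2}\right)^{4} = 78019 + \left(2^{2}\right)^{4} = 78019 + 4^{4} = 78019 + 256 = 78275$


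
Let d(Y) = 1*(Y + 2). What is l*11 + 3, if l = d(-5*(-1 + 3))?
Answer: -85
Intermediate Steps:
d(Y) = 2 + Y (d(Y) = 1*(2 + Y) = 2 + Y)
l = -8 (l = 2 - 5*(-1 + 3) = 2 - 5*2 = 2 - 10 = -8)
l*11 + 3 = -8*11 + 3 = -88 + 3 = -85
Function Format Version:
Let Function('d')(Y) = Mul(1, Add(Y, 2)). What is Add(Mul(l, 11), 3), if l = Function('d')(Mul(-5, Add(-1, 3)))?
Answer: -85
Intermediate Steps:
Function('d')(Y) = Add(2, Y) (Function('d')(Y) = Mul(1, Add(2, Y)) = Add(2, Y))
l = -8 (l = Add(2, Mul(-5, Add(-1, 3))) = Add(2, Mul(-5, 2)) = Add(2, -10) = -8)
Add(Mul(l, 11), 3) = Add(Mul(-8, 11), 3) = Add(-88, 3) = -85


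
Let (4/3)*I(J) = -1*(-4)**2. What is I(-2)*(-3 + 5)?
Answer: -24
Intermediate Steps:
I(J) = -12 (I(J) = 3*(-1*(-4)**2)/4 = 3*(-1*16)/4 = (3/4)*(-16) = -12)
I(-2)*(-3 + 5) = -12*(-3 + 5) = -12*2 = -24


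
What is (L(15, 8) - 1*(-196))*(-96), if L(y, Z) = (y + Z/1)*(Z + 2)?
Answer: -40896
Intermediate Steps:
L(y, Z) = (2 + Z)*(Z + y) (L(y, Z) = (y + Z*1)*(2 + Z) = (y + Z)*(2 + Z) = (Z + y)*(2 + Z) = (2 + Z)*(Z + y))
(L(15, 8) - 1*(-196))*(-96) = ((8**2 + 2*8 + 2*15 + 8*15) - 1*(-196))*(-96) = ((64 + 16 + 30 + 120) + 196)*(-96) = (230 + 196)*(-96) = 426*(-96) = -40896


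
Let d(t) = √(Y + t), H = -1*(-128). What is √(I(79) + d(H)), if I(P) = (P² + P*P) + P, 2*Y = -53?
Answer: √(50244 + 2*√406)/2 ≈ 112.12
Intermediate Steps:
Y = -53/2 (Y = (½)*(-53) = -53/2 ≈ -26.500)
I(P) = P + 2*P² (I(P) = (P² + P²) + P = 2*P² + P = P + 2*P²)
H = 128
d(t) = √(-53/2 + t)
√(I(79) + d(H)) = √(79*(1 + 2*79) + √(-106 + 4*128)/2) = √(79*(1 + 158) + √(-106 + 512)/2) = √(79*159 + √406/2) = √(12561 + √406/2)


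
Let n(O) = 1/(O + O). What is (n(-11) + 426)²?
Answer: 87815641/484 ≈ 1.8144e+5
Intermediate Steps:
n(O) = 1/(2*O)
(n(-11) + 426)² = ((½)/(-11) + 426)² = ((½)*(-1/11) + 426)² = (-1/22 + 426)² = (9371/22)² = 87815641/484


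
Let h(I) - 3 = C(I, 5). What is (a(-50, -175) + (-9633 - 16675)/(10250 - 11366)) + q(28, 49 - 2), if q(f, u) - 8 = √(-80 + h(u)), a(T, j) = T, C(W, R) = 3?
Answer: -5141/279 + I*√74 ≈ -18.427 + 8.6023*I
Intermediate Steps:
h(I) = 6 (h(I) = 3 + 3 = 6)
q(f, u) = 8 + I*√74 (q(f, u) = 8 + √(-80 + 6) = 8 + √(-74) = 8 + I*√74)
(a(-50, -175) + (-9633 - 16675)/(10250 - 11366)) + q(28, 49 - 2) = (-50 + (-9633 - 16675)/(10250 - 11366)) + (8 + I*√74) = (-50 - 26308/(-1116)) + (8 + I*√74) = (-50 - 26308*(-1/1116)) + (8 + I*√74) = (-50 + 6577/279) + (8 + I*√74) = -7373/279 + (8 + I*√74) = -5141/279 + I*√74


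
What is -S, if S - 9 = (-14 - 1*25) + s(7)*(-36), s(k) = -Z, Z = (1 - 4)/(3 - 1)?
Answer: 84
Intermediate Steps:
Z = -3/2 ≈ -1.5000
s(k) = 3/2 (s(k) = -1*(-3/2) = 3/2)
S = -84 (S = 9 + ((-14 - 1*25) + (3/2)*(-36)) = 9 + ((-14 - 25) - 54) = 9 + (-39 - 54) = 9 - 93 = -84)
-S = -1*(-84) = 84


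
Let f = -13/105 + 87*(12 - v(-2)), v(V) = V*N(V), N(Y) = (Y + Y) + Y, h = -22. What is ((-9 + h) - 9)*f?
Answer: 104/21 ≈ 4.9524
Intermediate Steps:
N(Y) = 3*Y (N(Y) = 2*Y + Y = 3*Y)
v(V) = 3*V**2 (v(V) = V*(3*V) = 3*V**2)
f = -13/105 (f = -13/105 + 87*(12 - 3*(-2)**2) = -13*1/105 + 87*(12 - 3*4) = -13/105 + 87*(12 - 1*12) = -13/105 + 87*(12 - 12) = -13/105 + 87*0 = -13/105 + 0 = -13/105 ≈ -0.12381)
((-9 + h) - 9)*f = ((-9 - 22) - 9)*(-13/105) = (-31 - 9)*(-13/105) = -40*(-13/105) = 104/21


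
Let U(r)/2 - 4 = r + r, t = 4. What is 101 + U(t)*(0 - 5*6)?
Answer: -619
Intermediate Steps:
U(r) = 8 + 4*r (U(r) = 8 + 2*(r + r) = 8 + 2*(2*r) = 8 + 4*r)
101 + U(t)*(0 - 5*6) = 101 + (8 + 4*4)*(0 - 5*6) = 101 + (8 + 16)*(0 - 30) = 101 + 24*(-30) = 101 - 720 = -619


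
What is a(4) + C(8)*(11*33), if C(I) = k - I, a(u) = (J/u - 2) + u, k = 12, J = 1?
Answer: 5817/4 ≈ 1454.3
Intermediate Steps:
a(u) = -2 + u + 1/u (a(u) = (1/u - 2) + u = (-2 + 1/u) + u = -2 + u + 1/u)
C(I) = 12 - I
a(4) + C(8)*(11*33) = (-2 + 4 + 1/4) + (12 - 1*8)*(11*33) = (-2 + 4 + ¼) + (12 - 8)*363 = 9/4 + 4*363 = 9/4 + 1452 = 5817/4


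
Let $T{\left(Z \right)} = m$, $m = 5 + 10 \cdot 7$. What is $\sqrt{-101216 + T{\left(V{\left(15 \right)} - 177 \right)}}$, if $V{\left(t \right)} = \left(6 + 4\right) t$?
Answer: $i \sqrt{101141} \approx 318.03 i$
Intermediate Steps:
$V{\left(t \right)} = 10 t$
$m = 75$ ($m = 5 + 70 = 75$)
$T{\left(Z \right)} = 75$
$\sqrt{-101216 + T{\left(V{\left(15 \right)} - 177 \right)}} = \sqrt{-101216 + 75} = \sqrt{-101141} = i \sqrt{101141}$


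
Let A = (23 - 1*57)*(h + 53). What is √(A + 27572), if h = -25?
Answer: 22*√55 ≈ 163.16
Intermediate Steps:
A = -952 (A = (23 - 1*57)*(-25 + 53) = (23 - 57)*28 = -34*28 = -952)
√(A + 27572) = √(-952 + 27572) = √26620 = 22*√55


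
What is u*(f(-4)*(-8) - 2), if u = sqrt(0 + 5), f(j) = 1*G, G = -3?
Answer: 22*sqrt(5) ≈ 49.193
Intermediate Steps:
f(j) = -3 (f(j) = 1*(-3) = -3)
u = sqrt(5) ≈ 2.2361
u*(f(-4)*(-8) - 2) = sqrt(5)*(-3*(-8) - 2) = sqrt(5)*(24 - 2) = sqrt(5)*22 = 22*sqrt(5)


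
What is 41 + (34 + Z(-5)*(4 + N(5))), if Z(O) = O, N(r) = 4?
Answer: 35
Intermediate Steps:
41 + (34 + Z(-5)*(4 + N(5))) = 41 + (34 - 5*(4 + 4)) = 41 + (34 - 5*8) = 41 + (34 - 40) = 41 - 6 = 35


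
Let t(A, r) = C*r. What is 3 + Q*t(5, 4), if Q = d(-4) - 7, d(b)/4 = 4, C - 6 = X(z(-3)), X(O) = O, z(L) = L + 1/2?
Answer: 129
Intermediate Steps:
z(L) = ½ + L (z(L) = L + ½ = ½ + L)
C = 7/2 (C = 6 + (½ - 3) = 6 - 5/2 = 7/2 ≈ 3.5000)
d(b) = 16 (d(b) = 4*4 = 16)
t(A, r) = 7*r/2
Q = 9 (Q = 16 - 7 = 9)
3 + Q*t(5, 4) = 3 + 9*((7/2)*4) = 3 + 9*14 = 3 + 126 = 129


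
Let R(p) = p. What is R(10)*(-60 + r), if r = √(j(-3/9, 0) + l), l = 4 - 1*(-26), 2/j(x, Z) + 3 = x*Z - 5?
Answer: -600 + 5*√119 ≈ -545.46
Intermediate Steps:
j(x, Z) = 2/(-8 + Z*x) (j(x, Z) = 2/(-3 + (x*Z - 5)) = 2/(-3 + (Z*x - 5)) = 2/(-3 + (-5 + Z*x)) = 2/(-8 + Z*x))
l = 30 (l = 4 + 26 = 30)
r = √119/2 (r = √(2/(-8 + 0*(-3/9)) + 30) = √(2/(-8 + 0*(-3*⅑)) + 30) = √(2/(-8 + 0*(-⅓)) + 30) = √(2/(-8 + 0) + 30) = √(2/(-8) + 30) = √(2*(-⅛) + 30) = √(-¼ + 30) = √(119/4) = √119/2 ≈ 5.4544)
R(10)*(-60 + r) = 10*(-60 + √119/2) = -600 + 5*√119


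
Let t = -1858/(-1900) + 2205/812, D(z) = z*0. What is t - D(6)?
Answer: 203507/55100 ≈ 3.6934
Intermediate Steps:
D(z) = 0
t = 203507/55100 (t = -1858*(-1/1900) + 2205*(1/812) = 929/950 + 315/116 = 203507/55100 ≈ 3.6934)
t - D(6) = 203507/55100 - 1*0 = 203507/55100 + 0 = 203507/55100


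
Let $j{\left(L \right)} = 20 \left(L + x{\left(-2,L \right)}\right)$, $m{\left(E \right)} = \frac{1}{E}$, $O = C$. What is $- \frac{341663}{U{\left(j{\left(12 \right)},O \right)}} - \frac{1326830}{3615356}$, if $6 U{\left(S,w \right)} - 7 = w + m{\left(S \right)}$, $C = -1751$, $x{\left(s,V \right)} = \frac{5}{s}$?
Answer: $\frac{33517295065475}{28523351162} \approx 1175.1$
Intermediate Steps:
$O = -1751$
$j{\left(L \right)} = -50 + 20 L$ ($j{\left(L \right)} = 20 \left(L + \frac{5}{-2}\right) = 20 \left(L + 5 \left(- \frac{1}{2}\right)\right) = 20 \left(L - \frac{5}{2}\right) = 20 \left(- \frac{5}{2} + L\right) = -50 + 20 L$)
$U{\left(S,w \right)} = \frac{7}{6} + \frac{w}{6} + \frac{1}{6 S}$ ($U{\left(S,w \right)} = \frac{7}{6} + \frac{w + \frac{1}{S}}{6} = \frac{7}{6} + \left(\frac{w}{6} + \frac{1}{6 S}\right) = \frac{7}{6} + \frac{w}{6} + \frac{1}{6 S}$)
$- \frac{341663}{U{\left(j{\left(12 \right)},O \right)}} - \frac{1326830}{3615356} = - \frac{341663}{\frac{1}{6} \frac{1}{-50 + 20 \cdot 12} \left(1 + \left(-50 + 20 \cdot 12\right) \left(7 - 1751\right)\right)} - \frac{1326830}{3615356} = - \frac{341663}{\frac{1}{6} \frac{1}{-50 + 240} \left(1 + \left(-50 + 240\right) \left(-1744\right)\right)} - \frac{663415}{1807678} = - \frac{341663}{\frac{1}{6} \cdot \frac{1}{190} \left(1 + 190 \left(-1744\right)\right)} - \frac{663415}{1807678} = - \frac{341663}{\frac{1}{6} \cdot \frac{1}{190} \left(1 - 331360\right)} - \frac{663415}{1807678} = - \frac{341663}{\frac{1}{6} \cdot \frac{1}{190} \left(-331359\right)} - \frac{663415}{1807678} = - \frac{341663}{- \frac{110453}{380}} - \frac{663415}{1807678} = \left(-341663\right) \left(- \frac{380}{110453}\right) - \frac{663415}{1807678} = \frac{18547420}{15779} - \frac{663415}{1807678} = \frac{33517295065475}{28523351162}$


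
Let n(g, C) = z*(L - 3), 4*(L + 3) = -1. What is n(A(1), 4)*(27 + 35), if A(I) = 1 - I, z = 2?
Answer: -775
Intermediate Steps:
L = -13/4 (L = -3 + (1/4)*(-1) = -3 - 1/4 = -13/4 ≈ -3.2500)
n(g, C) = -25/2 (n(g, C) = 2*(-13/4 - 3) = 2*(-25/4) = -25/2)
n(A(1), 4)*(27 + 35) = -25*(27 + 35)/2 = -25/2*62 = -775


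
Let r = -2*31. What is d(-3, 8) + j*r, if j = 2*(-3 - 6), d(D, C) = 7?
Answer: 1123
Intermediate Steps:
r = -62
j = -18 (j = 2*(-9) = -18)
d(-3, 8) + j*r = 7 - 18*(-62) = 7 + 1116 = 1123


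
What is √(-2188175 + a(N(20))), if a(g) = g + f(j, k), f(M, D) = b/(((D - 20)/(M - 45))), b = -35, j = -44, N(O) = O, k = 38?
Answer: 5*I*√3150694/6 ≈ 1479.2*I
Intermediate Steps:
f(M, D) = -35*(-45 + M)/(-20 + D) (f(M, D) = -35*(M - 45)/(D - 20) = -35*(-45 + M)/(-20 + D))
a(g) = 3115/18 + g (a(g) = g + 35*(45 - 1*(-44))/(-20 + 38) = g + 35*(45 + 44)/18 = g + 35*(1/18)*89 = g + 3115/18 = 3115/18 + g)
√(-2188175 + a(N(20))) = √(-2188175 + (3115/18 + 20)) = √(-2188175 + 3475/18) = √(-39383675/18) = 5*I*√3150694/6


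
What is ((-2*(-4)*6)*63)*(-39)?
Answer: -117936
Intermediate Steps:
((-2*(-4)*6)*63)*(-39) = ((8*6)*63)*(-39) = (48*63)*(-39) = 3024*(-39) = -117936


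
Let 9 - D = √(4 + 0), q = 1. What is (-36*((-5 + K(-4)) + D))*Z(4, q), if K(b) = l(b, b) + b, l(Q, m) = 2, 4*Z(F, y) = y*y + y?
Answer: 0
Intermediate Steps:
Z(F, y) = y/4 + y²/4 (Z(F, y) = (y*y + y)/4 = (y² + y)/4 = (y + y²)/4 = y/4 + y²/4)
K(b) = 2 + b
D = 7 (D = 9 - √(4 + 0) = 9 - √4 = 9 - 1*2 = 9 - 2 = 7)
(-36*((-5 + K(-4)) + D))*Z(4, q) = (-36*((-5 + (2 - 4)) + 7))*((¼)*1*(1 + 1)) = (-36*((-5 - 2) + 7))*((¼)*1*2) = -36*(-7 + 7)*(½) = -36*0*(½) = 0*(½) = 0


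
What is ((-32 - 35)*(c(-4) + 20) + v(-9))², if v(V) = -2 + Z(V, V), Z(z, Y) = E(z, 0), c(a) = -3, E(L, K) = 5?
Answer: 1290496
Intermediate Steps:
Z(z, Y) = 5
v(V) = 3 (v(V) = -2 + 5 = 3)
((-32 - 35)*(c(-4) + 20) + v(-9))² = ((-32 - 35)*(-3 + 20) + 3)² = (-67*17 + 3)² = (-1139 + 3)² = (-1136)² = 1290496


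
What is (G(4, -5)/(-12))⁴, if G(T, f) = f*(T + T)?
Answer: 10000/81 ≈ 123.46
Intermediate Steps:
G(T, f) = 2*T*f (G(T, f) = f*(2*T) = 2*T*f)
(G(4, -5)/(-12))⁴ = ((2*4*(-5))/(-12))⁴ = (-40*(-1/12))⁴ = (10/3)⁴ = 10000/81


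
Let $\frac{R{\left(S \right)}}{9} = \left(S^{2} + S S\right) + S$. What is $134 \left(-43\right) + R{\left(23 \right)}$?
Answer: $3967$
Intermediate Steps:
$R{\left(S \right)} = 9 S + 18 S^{2}$ ($R{\left(S \right)} = 9 \left(\left(S^{2} + S S\right) + S\right) = 9 \left(\left(S^{2} + S^{2}\right) + S\right) = 9 \left(2 S^{2} + S\right) = 9 \left(S + 2 S^{2}\right) = 9 S + 18 S^{2}$)
$134 \left(-43\right) + R{\left(23 \right)} = 134 \left(-43\right) + 9 \cdot 23 \left(1 + 2 \cdot 23\right) = -5762 + 9 \cdot 23 \left(1 + 46\right) = -5762 + 9 \cdot 23 \cdot 47 = -5762 + 9729 = 3967$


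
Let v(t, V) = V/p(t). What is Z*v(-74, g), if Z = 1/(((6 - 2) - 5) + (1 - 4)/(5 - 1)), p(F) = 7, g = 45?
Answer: -180/49 ≈ -3.6735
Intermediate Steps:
v(t, V) = V/7
Z = -4/7 (Z = 1/((4 - 5) - 3/4) = 1/(-1 - 3*1/4) = 1/(-1 - 3/4) = 1/(-7/4) = -4/7 ≈ -0.57143)
Z*v(-74, g) = -4*45/49 = -4/7*45/7 = -180/49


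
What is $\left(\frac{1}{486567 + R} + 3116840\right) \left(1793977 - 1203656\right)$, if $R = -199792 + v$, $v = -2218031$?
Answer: $\frac{3553387643633293519}{1931256} \approx 1.8399 \cdot 10^{12}$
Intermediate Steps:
$R = -2417823$ ($R = -199792 - 2218031 = -2417823$)
$\left(\frac{1}{486567 + R} + 3116840\right) \left(1793977 - 1203656\right) = \left(\frac{1}{486567 - 2417823} + 3116840\right) \left(1793977 - 1203656\right) = \left(\frac{1}{-1931256} + 3116840\right) 590321 = \left(- \frac{1}{1931256} + 3116840\right) 590321 = \frac{6019415951039}{1931256} \cdot 590321 = \frac{3553387643633293519}{1931256}$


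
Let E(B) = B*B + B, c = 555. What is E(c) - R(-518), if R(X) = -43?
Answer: 308623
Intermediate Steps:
E(B) = B + B² (E(B) = B² + B = B + B²)
E(c) - R(-518) = 555*(1 + 555) - 1*(-43) = 555*556 + 43 = 308580 + 43 = 308623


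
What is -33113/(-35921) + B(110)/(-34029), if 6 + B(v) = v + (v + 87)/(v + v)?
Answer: 247067552023/268918255980 ≈ 0.91875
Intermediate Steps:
B(v) = -6 + v + (87 + v)/(2*v) (B(v) = -6 + (v + (v + 87)/(v + v)) = -6 + (v + (87 + v)/((2*v))) = -6 + (v + (87 + v)*(1/(2*v))) = -6 + (v + (87 + v)/(2*v)) = -6 + v + (87 + v)/(2*v))
-33113/(-35921) + B(110)/(-34029) = -33113/(-35921) + (-11/2 + 110 + (87/2)/110)/(-34029) = -33113*(-1/35921) + (-11/2 + 110 + (87/2)*(1/110))*(-1/34029) = 33113/35921 + (-11/2 + 110 + 87/220)*(-1/34029) = 33113/35921 + (23077/220)*(-1/34029) = 33113/35921 - 23077/7486380 = 247067552023/268918255980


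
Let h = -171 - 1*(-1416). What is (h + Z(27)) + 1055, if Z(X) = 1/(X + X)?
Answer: 124201/54 ≈ 2300.0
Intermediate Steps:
h = 1245 (h = -171 + 1416 = 1245)
Z(X) = 1/(2*X)
(h + Z(27)) + 1055 = (1245 + (½)/27) + 1055 = (1245 + (½)*(1/27)) + 1055 = (1245 + 1/54) + 1055 = 67231/54 + 1055 = 124201/54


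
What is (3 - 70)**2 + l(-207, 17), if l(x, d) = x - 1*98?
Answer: 4184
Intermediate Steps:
l(x, d) = -98 + x (l(x, d) = x - 98 = -98 + x)
(3 - 70)**2 + l(-207, 17) = (3 - 70)**2 + (-98 - 207) = (-67)**2 - 305 = 4489 - 305 = 4184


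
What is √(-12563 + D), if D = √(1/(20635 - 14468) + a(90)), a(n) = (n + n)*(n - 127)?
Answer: √(-477794621507 + 6167*I*√253292374573)/6167 ≈ 0.36405 + 112.09*I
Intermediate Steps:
a(n) = 2*n*(-127 + n) (a(n) = (2*n)*(-127 + n) = 2*n*(-127 + n))
D = I*√253292374573/6167 (D = √(1/(20635 - 14468) + 2*90*(-127 + 90)) = √(1/6167 + 2*90*(-37)) = √(1/6167 - 6660) = √(-41072219/6167) = I*√253292374573/6167 ≈ 81.609*I)
√(-12563 + D) = √(-12563 + I*√253292374573/6167)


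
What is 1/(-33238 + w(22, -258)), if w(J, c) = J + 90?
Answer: -1/33126 ≈ -3.0188e-5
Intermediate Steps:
w(J, c) = 90 + J
1/(-33238 + w(22, -258)) = 1/(-33238 + (90 + 22)) = 1/(-33238 + 112) = 1/(-33126) = -1/33126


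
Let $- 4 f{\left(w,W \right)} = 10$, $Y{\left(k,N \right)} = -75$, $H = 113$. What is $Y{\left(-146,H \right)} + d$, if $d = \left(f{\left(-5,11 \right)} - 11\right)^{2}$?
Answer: $\frac{429}{4} \approx 107.25$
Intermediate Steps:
$f{\left(w,W \right)} = - \frac{5}{2}$ ($f{\left(w,W \right)} = \left(- \frac{1}{4}\right) 10 = - \frac{5}{2}$)
$d = \frac{729}{4}$ ($d = \left(- \frac{5}{2} - 11\right)^{2} = \left(- \frac{27}{2}\right)^{2} = \frac{729}{4} \approx 182.25$)
$Y{\left(-146,H \right)} + d = -75 + \frac{729}{4} = \frac{429}{4}$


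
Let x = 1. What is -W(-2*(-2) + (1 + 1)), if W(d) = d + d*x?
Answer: -12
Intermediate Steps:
W(d) = 2*d (W(d) = d + d*1 = d + d = 2*d)
-W(-2*(-2) + (1 + 1)) = -2*(-2*(-2) + (1 + 1)) = -2*(4 + 2) = -2*6 = -1*12 = -12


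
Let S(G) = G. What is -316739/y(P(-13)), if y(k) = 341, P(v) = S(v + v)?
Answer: -316739/341 ≈ -928.85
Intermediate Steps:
P(v) = 2*v (P(v) = v + v = 2*v)
-316739/y(P(-13)) = -316739/341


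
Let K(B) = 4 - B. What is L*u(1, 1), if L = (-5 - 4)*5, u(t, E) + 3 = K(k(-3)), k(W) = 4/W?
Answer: -105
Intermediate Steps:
u(t, E) = 7/3 (u(t, E) = -3 + (4 - 4/(-3)) = -3 + (4 - 4*(-1)/3) = -3 + (4 - 1*(-4/3)) = -3 + (4 + 4/3) = -3 + 16/3 = 7/3)
L = -45 (L = -9*5 = -45)
L*u(1, 1) = -45*7/3 = -105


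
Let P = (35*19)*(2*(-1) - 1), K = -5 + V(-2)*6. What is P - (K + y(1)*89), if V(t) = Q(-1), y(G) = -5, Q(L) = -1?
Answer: -1539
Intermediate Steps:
V(t) = -1
K = -11 (K = -5 - 1*6 = -5 - 6 = -11)
P = -1995 (P = 665*(-2 - 1) = 665*(-3) = -1995)
P - (K + y(1)*89) = -1995 - (-11 - 5*89) = -1995 - (-11 - 445) = -1995 - 1*(-456) = -1995 + 456 = -1539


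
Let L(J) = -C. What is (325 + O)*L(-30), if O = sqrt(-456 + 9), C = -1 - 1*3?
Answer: 1300 + 4*I*sqrt(447) ≈ 1300.0 + 84.569*I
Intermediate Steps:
C = -4 (C = -1 - 3 = -4)
L(J) = 4 (L(J) = -1*(-4) = 4)
O = I*sqrt(447) (O = sqrt(-447) = I*sqrt(447) ≈ 21.142*I)
(325 + O)*L(-30) = (325 + I*sqrt(447))*4 = 1300 + 4*I*sqrt(447)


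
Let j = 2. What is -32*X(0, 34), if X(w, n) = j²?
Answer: -128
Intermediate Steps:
X(w, n) = 4 (X(w, n) = 2² = 4)
-32*X(0, 34) = -32*4 = -128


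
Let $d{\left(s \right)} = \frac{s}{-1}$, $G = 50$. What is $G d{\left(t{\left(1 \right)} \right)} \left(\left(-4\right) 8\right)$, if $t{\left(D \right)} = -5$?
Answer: $-8000$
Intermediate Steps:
$d{\left(s \right)} = - s$ ($d{\left(s \right)} = s \left(-1\right) = - s$)
$G d{\left(t{\left(1 \right)} \right)} \left(\left(-4\right) 8\right) = 50 \left(\left(-1\right) \left(-5\right)\right) \left(\left(-4\right) 8\right) = 50 \cdot 5 \left(-32\right) = 250 \left(-32\right) = -8000$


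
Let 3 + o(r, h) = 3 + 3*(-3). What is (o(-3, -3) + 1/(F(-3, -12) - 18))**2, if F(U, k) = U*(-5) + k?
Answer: 18496/225 ≈ 82.204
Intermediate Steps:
F(U, k) = k - 5*U (F(U, k) = -5*U + k = k - 5*U)
o(r, h) = -9 (o(r, h) = -3 + (3 + 3*(-3)) = -3 + (3 - 9) = -3 - 6 = -9)
(o(-3, -3) + 1/(F(-3, -12) - 18))**2 = (-9 + 1/((-12 - 5*(-3)) - 18))**2 = (-9 + 1/((-12 + 15) - 18))**2 = (-9 + 1/(3 - 18))**2 = (-9 + 1/(-15))**2 = (-9 - 1/15)**2 = (-136/15)**2 = 18496/225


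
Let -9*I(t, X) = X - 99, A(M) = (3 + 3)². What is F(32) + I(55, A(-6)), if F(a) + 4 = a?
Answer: 35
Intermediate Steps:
A(M) = 36 (A(M) = 6² = 36)
F(a) = -4 + a
I(t, X) = 11 - X/9 (I(t, X) = -(X - 99)/9 = -(-99 + X)/9 = 11 - X/9)
F(32) + I(55, A(-6)) = (-4 + 32) + (11 - ⅑*36) = 28 + (11 - 4) = 28 + 7 = 35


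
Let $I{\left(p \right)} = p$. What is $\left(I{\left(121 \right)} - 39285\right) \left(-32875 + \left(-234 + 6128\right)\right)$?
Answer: $1056683884$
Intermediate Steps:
$\left(I{\left(121 \right)} - 39285\right) \left(-32875 + \left(-234 + 6128\right)\right) = \left(121 - 39285\right) \left(-32875 + \left(-234 + 6128\right)\right) = - 39164 \left(-32875 + 5894\right) = \left(-39164\right) \left(-26981\right) = 1056683884$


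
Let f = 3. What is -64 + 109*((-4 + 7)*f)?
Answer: 917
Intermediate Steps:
-64 + 109*((-4 + 7)*f) = -64 + 109*((-4 + 7)*3) = -64 + 109*(3*3) = -64 + 109*9 = -64 + 981 = 917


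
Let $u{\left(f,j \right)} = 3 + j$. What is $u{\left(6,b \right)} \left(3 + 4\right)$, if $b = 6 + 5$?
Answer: $98$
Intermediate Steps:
$b = 11$
$u{\left(6,b \right)} \left(3 + 4\right) = \left(3 + 11\right) \left(3 + 4\right) = 14 \cdot 7 = 98$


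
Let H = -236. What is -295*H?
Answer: 69620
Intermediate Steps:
-295*H = -295*(-236) = 69620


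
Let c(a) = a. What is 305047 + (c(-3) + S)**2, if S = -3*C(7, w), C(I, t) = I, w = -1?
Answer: 305623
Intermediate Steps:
S = -21 (S = -3*7 = -21)
305047 + (c(-3) + S)**2 = 305047 + (-3 - 21)**2 = 305047 + (-24)**2 = 305047 + 576 = 305623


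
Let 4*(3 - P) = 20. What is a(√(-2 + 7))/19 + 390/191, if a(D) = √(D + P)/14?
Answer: 390/191 + √(-2 + √5)/266 ≈ 2.0437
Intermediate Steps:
P = -2 (P = 3 - ¼*20 = 3 - 5 = -2)
a(D) = √(-2 + D)/14 (a(D) = √(D - 2)/14 = √(-2 + D)*(1/14) = √(-2 + D)/14)
a(√(-2 + 7))/19 + 390/191 = (√(-2 + √(-2 + 7))/14)/19 + 390/191 = (√(-2 + √5)/14)*(1/19) + 390*(1/191) = √(-2 + √5)/266 + 390/191 = 390/191 + √(-2 + √5)/266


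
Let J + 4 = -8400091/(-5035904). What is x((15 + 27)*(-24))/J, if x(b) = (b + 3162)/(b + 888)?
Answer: 451972384/58717625 ≈ 7.6974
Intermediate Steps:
J = -11743525/5035904 (J = -4 - 8400091/(-5035904) = -4 - 8400091*(-1/5035904) = -4 + 8400091/5035904 = -11743525/5035904 ≈ -2.3320)
x(b) = (3162 + b)/(888 + b)
x((15 + 27)*(-24))/J = ((3162 + (15 + 27)*(-24))/(888 + (15 + 27)*(-24)))/(-11743525/5035904) = ((3162 + 42*(-24))/(888 + 42*(-24)))*(-5035904/11743525) = ((3162 - 1008)/(888 - 1008))*(-5035904/11743525) = (2154/(-120))*(-5035904/11743525) = -1/120*2154*(-5035904/11743525) = -359/20*(-5035904/11743525) = 451972384/58717625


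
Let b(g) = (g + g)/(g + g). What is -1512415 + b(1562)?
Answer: -1512414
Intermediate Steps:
b(g) = 1 (b(g) = (2*g)/((2*g)) = (2*g)*(1/(2*g)) = 1)
-1512415 + b(1562) = -1512415 + 1 = -1512414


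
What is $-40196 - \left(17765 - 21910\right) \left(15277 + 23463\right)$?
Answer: $160537104$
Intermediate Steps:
$-40196 - \left(17765 - 21910\right) \left(15277 + 23463\right) = -40196 - \left(-4145\right) 38740 = -40196 - -160577300 = -40196 + 160577300 = 160537104$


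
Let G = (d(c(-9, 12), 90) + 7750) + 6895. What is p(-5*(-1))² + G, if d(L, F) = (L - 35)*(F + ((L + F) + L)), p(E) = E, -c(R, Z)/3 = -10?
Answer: 13470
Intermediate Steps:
c(R, Z) = 30 (c(R, Z) = -3*(-10) = 30)
d(L, F) = (-35 + L)*(2*F + 2*L) (d(L, F) = (-35 + L)*(F + ((F + L) + L)) = (-35 + L)*(F + (F + 2*L)) = (-35 + L)*(2*F + 2*L))
G = 13445 (G = ((-70*90 - 70*30 + 2*30² + 2*90*30) + 7750) + 6895 = ((-6300 - 2100 + 2*900 + 5400) + 7750) + 6895 = ((-6300 - 2100 + 1800 + 5400) + 7750) + 6895 = (-1200 + 7750) + 6895 = 6550 + 6895 = 13445)
p(-5*(-1))² + G = (-5*(-1))² + 13445 = 5² + 13445 = 25 + 13445 = 13470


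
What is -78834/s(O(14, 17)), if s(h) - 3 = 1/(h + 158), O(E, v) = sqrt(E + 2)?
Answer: -12771108/487 ≈ -26224.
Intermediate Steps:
O(E, v) = sqrt(2 + E)
s(h) = 3 + 1/(158 + h) (s(h) = 3 + 1/(h + 158) = 3 + 1/(158 + h))
-78834/s(O(14, 17)) = -78834*(158 + sqrt(2 + 14))/(475 + 3*sqrt(2 + 14)) = -78834*(158 + sqrt(16))/(475 + 3*sqrt(16)) = -78834*(158 + 4)/(475 + 3*4) = -78834*162/(475 + 12) = -78834/((1/162)*487) = -78834/487/162 = -78834*162/487 = -12771108/487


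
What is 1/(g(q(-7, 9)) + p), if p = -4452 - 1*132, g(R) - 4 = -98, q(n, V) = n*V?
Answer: -1/4678 ≈ -0.00021377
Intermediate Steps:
q(n, V) = V*n
g(R) = -94 (g(R) = 4 - 98 = -94)
p = -4584 (p = -4452 - 132 = -4584)
1/(g(q(-7, 9)) + p) = 1/(-94 - 4584) = 1/(-4678) = -1/4678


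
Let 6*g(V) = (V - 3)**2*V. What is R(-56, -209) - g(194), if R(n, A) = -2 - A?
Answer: -3538036/3 ≈ -1.1793e+6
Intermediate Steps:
g(V) = V*(-3 + V)**2/6 (g(V) = ((V - 3)**2*V)/6 = ((-3 + V)**2*V)/6 = (V*(-3 + V)**2)/6 = V*(-3 + V)**2/6)
R(-56, -209) - g(194) = (-2 - 1*(-209)) - 194*(-3 + 194)**2/6 = (-2 + 209) - 194*191**2/6 = 207 - 194*36481/6 = 207 - 1*3538657/3 = 207 - 3538657/3 = -3538036/3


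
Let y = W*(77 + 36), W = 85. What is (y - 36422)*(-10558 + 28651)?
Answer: -485199981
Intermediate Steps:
y = 9605 (y = 85*(77 + 36) = 85*113 = 9605)
(y - 36422)*(-10558 + 28651) = (9605 - 36422)*(-10558 + 28651) = -26817*18093 = -485199981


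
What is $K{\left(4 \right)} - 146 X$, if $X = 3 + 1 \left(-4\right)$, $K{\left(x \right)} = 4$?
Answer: $150$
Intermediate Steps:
$X = -1$ ($X = 3 - 4 = -1$)
$K{\left(4 \right)} - 146 X = 4 - -146 = 4 + 146 = 150$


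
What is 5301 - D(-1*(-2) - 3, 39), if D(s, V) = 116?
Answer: 5185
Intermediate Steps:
5301 - D(-1*(-2) - 3, 39) = 5301 - 1*116 = 5301 - 116 = 5185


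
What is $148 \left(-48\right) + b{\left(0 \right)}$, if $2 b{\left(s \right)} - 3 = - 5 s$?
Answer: $- \frac{14205}{2} \approx -7102.5$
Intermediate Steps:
$b{\left(s \right)} = \frac{3}{2} - \frac{5 s}{2}$ ($b{\left(s \right)} = \frac{3}{2} + \frac{\left(-5\right) s}{2} = \frac{3}{2} - \frac{5 s}{2}$)
$148 \left(-48\right) + b{\left(0 \right)} = 148 \left(-48\right) + \left(\frac{3}{2} - 0\right) = -7104 + \left(\frac{3}{2} + 0\right) = -7104 + \frac{3}{2} = - \frac{14205}{2}$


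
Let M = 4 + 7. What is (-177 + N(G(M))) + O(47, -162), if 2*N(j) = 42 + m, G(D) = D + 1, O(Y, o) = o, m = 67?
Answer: -569/2 ≈ -284.50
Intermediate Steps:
M = 11
G(D) = 1 + D
N(j) = 109/2 (N(j) = (42 + 67)/2 = (1/2)*109 = 109/2)
(-177 + N(G(M))) + O(47, -162) = (-177 + 109/2) - 162 = -245/2 - 162 = -569/2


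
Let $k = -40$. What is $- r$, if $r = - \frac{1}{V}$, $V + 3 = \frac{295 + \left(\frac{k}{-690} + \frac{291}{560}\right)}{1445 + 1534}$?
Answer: $- \frac{115108560}{333904561} \approx -0.34474$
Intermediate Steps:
$V = - \frac{333904561}{115108560}$ ($V = -3 + \frac{295 + \left(- \frac{40}{-690} + \frac{291}{560}\right)}{1445 + 1534} = -3 + \frac{295 + \left(\left(-40\right) \left(- \frac{1}{690}\right) + 291 \cdot \frac{1}{560}\right)}{2979} = -3 + \left(295 + \left(\frac{4}{69} + \frac{291}{560}\right)\right) \frac{1}{2979} = -3 + \left(295 + \frac{22319}{38640}\right) \frac{1}{2979} = -3 + \frac{11421119}{38640} \cdot \frac{1}{2979} = -3 + \frac{11421119}{115108560} = - \frac{333904561}{115108560} \approx -2.9008$)
$r = \frac{115108560}{333904561}$ ($r = - \frac{1}{- \frac{333904561}{115108560}} = \left(-1\right) \left(- \frac{115108560}{333904561}\right) = \frac{115108560}{333904561} \approx 0.34474$)
$- r = \left(-1\right) \frac{115108560}{333904561} = - \frac{115108560}{333904561}$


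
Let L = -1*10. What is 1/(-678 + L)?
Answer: -1/688 ≈ -0.0014535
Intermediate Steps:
L = -10
1/(-678 + L) = 1/(-678 - 10) = 1/(-688) = -1/688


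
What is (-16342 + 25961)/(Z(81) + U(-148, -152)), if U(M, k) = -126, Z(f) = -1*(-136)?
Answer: 9619/10 ≈ 961.90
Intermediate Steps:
Z(f) = 136
(-16342 + 25961)/(Z(81) + U(-148, -152)) = (-16342 + 25961)/(136 - 126) = 9619/10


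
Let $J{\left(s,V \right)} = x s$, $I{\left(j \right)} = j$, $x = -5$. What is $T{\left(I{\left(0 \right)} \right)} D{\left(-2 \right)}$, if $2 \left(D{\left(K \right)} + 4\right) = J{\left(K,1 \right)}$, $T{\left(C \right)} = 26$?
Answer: $26$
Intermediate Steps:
$J{\left(s,V \right)} = - 5 s$
$D{\left(K \right)} = -4 - \frac{5 K}{2}$ ($D{\left(K \right)} = -4 + \frac{\left(-5\right) K}{2} = -4 - \frac{5 K}{2}$)
$T{\left(I{\left(0 \right)} \right)} D{\left(-2 \right)} = 26 \left(-4 - -5\right) = 26 \left(-4 + 5\right) = 26 \cdot 1 = 26$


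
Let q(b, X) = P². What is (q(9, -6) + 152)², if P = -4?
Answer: 28224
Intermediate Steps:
q(b, X) = 16 (q(b, X) = (-4)² = 16)
(q(9, -6) + 152)² = (16 + 152)² = 168² = 28224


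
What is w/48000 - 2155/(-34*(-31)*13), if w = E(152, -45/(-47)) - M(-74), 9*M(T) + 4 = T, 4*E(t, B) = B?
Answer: -29135667427/185470272000 ≈ -0.15709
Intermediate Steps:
E(t, B) = B/4
M(T) = -4/9 + T/9
w = 5023/564 (w = (-45/(-47))/4 - (-4/9 + (⅑)*(-74)) = (-45*(-1/47))/4 - (-4/9 - 74/9) = (¼)*(45/47) - 1*(-26/3) = 45/188 + 26/3 = 5023/564 ≈ 8.9060)
w/48000 - 2155/(-34*(-31)*13) = (5023/564)/48000 - 2155/(-34*(-31)*13) = (5023/564)*(1/48000) - 2155/(1054*13) = 5023/27072000 - 2155/13702 = -29135667427/185470272000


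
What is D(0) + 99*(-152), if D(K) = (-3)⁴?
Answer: -14967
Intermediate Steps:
D(K) = 81
D(0) + 99*(-152) = 81 + 99*(-152) = 81 - 15048 = -14967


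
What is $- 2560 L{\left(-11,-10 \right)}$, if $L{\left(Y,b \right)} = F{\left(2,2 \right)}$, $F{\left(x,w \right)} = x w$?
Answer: $-10240$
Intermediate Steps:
$F{\left(x,w \right)} = w x$
$L{\left(Y,b \right)} = 4$ ($L{\left(Y,b \right)} = 2 \cdot 2 = 4$)
$- 2560 L{\left(-11,-10 \right)} = \left(-2560\right) 4 = -10240$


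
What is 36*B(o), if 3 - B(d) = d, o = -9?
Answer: 432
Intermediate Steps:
B(d) = 3 - d
36*B(o) = 36*(3 - 1*(-9)) = 36*(3 + 9) = 36*12 = 432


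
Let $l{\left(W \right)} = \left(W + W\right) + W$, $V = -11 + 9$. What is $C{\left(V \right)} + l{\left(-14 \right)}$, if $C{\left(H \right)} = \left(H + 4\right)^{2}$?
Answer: $-38$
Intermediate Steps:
$V = -2$
$C{\left(H \right)} = \left(4 + H\right)^{2}$
$l{\left(W \right)} = 3 W$ ($l{\left(W \right)} = 2 W + W = 3 W$)
$C{\left(V \right)} + l{\left(-14 \right)} = \left(4 - 2\right)^{2} + 3 \left(-14\right) = 2^{2} - 42 = 4 - 42 = -38$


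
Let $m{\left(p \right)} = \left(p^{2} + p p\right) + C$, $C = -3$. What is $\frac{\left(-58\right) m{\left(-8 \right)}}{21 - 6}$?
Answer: $- \frac{1450}{3} \approx -483.33$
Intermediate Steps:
$m{\left(p \right)} = -3 + 2 p^{2}$ ($m{\left(p \right)} = \left(p^{2} + p p\right) - 3 = \left(p^{2} + p^{2}\right) - 3 = 2 p^{2} - 3 = -3 + 2 p^{2}$)
$\frac{\left(-58\right) m{\left(-8 \right)}}{21 - 6} = \frac{\left(-58\right) \left(-3 + 2 \left(-8\right)^{2}\right)}{21 - 6} = \frac{\left(-58\right) \left(-3 + 2 \cdot 64\right)}{15} = - 58 \left(-3 + 128\right) \frac{1}{15} = \left(-58\right) 125 \cdot \frac{1}{15} = \left(-7250\right) \frac{1}{15} = - \frac{1450}{3}$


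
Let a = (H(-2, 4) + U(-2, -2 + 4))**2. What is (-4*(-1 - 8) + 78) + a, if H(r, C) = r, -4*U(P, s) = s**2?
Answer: 123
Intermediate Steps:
U(P, s) = -s**2/4
a = 9 (a = (-2 - (-2 + 4)**2/4)**2 = (-2 - 1/4*2**2)**2 = (-2 - 1/4*4)**2 = (-2 - 1)**2 = (-3)**2 = 9)
(-4*(-1 - 8) + 78) + a = (-4*(-1 - 8) + 78) + 9 = (-4*(-9) + 78) + 9 = (36 + 78) + 9 = 114 + 9 = 123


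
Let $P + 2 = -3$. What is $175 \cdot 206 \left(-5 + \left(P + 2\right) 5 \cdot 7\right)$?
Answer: $-3965500$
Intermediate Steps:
$P = -5$ ($P = -2 - 3 = -5$)
$175 \cdot 206 \left(-5 + \left(P + 2\right) 5 \cdot 7\right) = 175 \cdot 206 \left(-5 + \left(-5 + 2\right) 5 \cdot 7\right) = 36050 \left(-5 + \left(-3\right) 5 \cdot 7\right) = 36050 \left(-5 - 105\right) = 36050 \left(-110\right) = -3965500$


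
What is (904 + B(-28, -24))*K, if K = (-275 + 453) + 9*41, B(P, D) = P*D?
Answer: 862072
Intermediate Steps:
B(P, D) = D*P
K = 547 (K = 178 + 369 = 547)
(904 + B(-28, -24))*K = (904 - 24*(-28))*547 = (904 + 672)*547 = 1576*547 = 862072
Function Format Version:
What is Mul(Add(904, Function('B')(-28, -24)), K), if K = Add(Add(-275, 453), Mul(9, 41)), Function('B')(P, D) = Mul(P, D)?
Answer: 862072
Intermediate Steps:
Function('B')(P, D) = Mul(D, P)
K = 547 (K = Add(178, 369) = 547)
Mul(Add(904, Function('B')(-28, -24)), K) = Mul(Add(904, Mul(-24, -28)), 547) = Mul(Add(904, 672), 547) = Mul(1576, 547) = 862072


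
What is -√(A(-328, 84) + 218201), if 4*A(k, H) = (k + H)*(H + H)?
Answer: -√207953 ≈ -456.02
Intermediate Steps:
A(k, H) = H*(H + k)/2 (A(k, H) = ((k + H)*(H + H))/4 = ((H + k)*(2*H))/4 = (2*H*(H + k))/4 = H*(H + k)/2)
-√(A(-328, 84) + 218201) = -√((½)*84*(84 - 328) + 218201) = -√((½)*84*(-244) + 218201) = -√(-10248 + 218201) = -√207953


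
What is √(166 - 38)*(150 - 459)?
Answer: -2472*√2 ≈ -3495.9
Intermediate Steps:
√(166 - 38)*(150 - 459) = √128*(-309) = (8*√2)*(-309) = -2472*√2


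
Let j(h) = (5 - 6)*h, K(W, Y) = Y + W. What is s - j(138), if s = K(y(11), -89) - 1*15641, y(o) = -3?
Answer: -15595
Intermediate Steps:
K(W, Y) = W + Y
j(h) = -h
s = -15733 (s = (-3 - 89) - 1*15641 = -92 - 15641 = -15733)
s - j(138) = -15733 - (-1)*138 = -15733 - 1*(-138) = -15733 + 138 = -15595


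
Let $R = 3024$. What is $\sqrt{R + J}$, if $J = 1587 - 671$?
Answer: $2 \sqrt{985} \approx 62.769$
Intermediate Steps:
$J = 916$
$\sqrt{R + J} = \sqrt{3024 + 916} = \sqrt{3940} = 2 \sqrt{985}$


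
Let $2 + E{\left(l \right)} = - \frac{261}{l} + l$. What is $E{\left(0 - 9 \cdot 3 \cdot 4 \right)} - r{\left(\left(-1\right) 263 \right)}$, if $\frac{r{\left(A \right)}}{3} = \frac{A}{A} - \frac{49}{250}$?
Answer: $- \frac{164993}{1500} \approx -110.0$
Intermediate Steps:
$r{\left(A \right)} = \frac{603}{250}$ ($r{\left(A \right)} = 3 \left(\frac{A}{A} - \frac{49}{250}\right) = 3 \left(1 - \frac{49}{250}\right) = 3 \cdot \frac{201}{250} = \frac{603}{250}$)
$E{\left(l \right)} = -2 + l - \frac{261}{l}$ ($E{\left(l \right)} = -2 + \left(- \frac{261}{l} + l\right) = -2 + \left(l - \frac{261}{l}\right) = -2 + l - \frac{261}{l}$)
$E{\left(0 - 9 \cdot 3 \cdot 4 \right)} - r{\left(\left(-1\right) 263 \right)} = \left(-2 + \left(0 - 9 \cdot 3 \cdot 4\right) - \frac{261}{0 - 9 \cdot 3 \cdot 4}\right) - \frac{603}{250} = \left(-2 + \left(0 - 108\right) - \frac{261}{0 - 108}\right) - \frac{603}{250} = \left(-2 - 108 - \frac{261}{-108}\right) - \frac{603}{250} = \left(-2 - 108 - - \frac{29}{12}\right) - \frac{603}{250} = \left(-2 - 108 + \frac{29}{12}\right) - \frac{603}{250} = - \frac{1291}{12} - \frac{603}{250} = - \frac{164993}{1500}$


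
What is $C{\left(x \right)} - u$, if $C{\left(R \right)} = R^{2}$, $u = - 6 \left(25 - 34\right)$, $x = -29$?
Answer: $787$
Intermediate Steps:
$u = 54$ ($u = \left(-6\right) \left(-9\right) = 54$)
$C{\left(x \right)} - u = \left(-29\right)^{2} - 54 = 841 - 54 = 787$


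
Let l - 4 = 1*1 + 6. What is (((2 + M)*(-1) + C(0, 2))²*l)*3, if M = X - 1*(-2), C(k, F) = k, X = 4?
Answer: 2112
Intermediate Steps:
l = 11 (l = 4 + (1*1 + 6) = 4 + (1 + 6) = 4 + 7 = 11)
M = 6 (M = 4 - 1*(-2) = 4 + 2 = 6)
(((2 + M)*(-1) + C(0, 2))²*l)*3 = (((2 + 6)*(-1) + 0)²*11)*3 = ((8*(-1) + 0)²*11)*3 = ((-8 + 0)²*11)*3 = ((-8)²*11)*3 = (64*11)*3 = 704*3 = 2112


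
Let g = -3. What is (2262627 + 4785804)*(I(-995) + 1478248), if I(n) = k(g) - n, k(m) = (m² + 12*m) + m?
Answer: 10426130764803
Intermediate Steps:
k(m) = m² + 13*m
I(n) = -30 - n (I(n) = -3*(13 - 3) - n = -3*10 - n = -30 - n)
(2262627 + 4785804)*(I(-995) + 1478248) = (2262627 + 4785804)*((-30 - 1*(-995)) + 1478248) = 7048431*((-30 + 995) + 1478248) = 7048431*(965 + 1478248) = 7048431*1479213 = 10426130764803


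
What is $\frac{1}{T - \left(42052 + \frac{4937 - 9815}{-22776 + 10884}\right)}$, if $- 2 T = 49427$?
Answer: $- \frac{991}{66165017} \approx -1.4978 \cdot 10^{-5}$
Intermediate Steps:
$T = - \frac{49427}{2}$ ($T = \left(- \frac{1}{2}\right) 49427 = - \frac{49427}{2} \approx -24714.0$)
$\frac{1}{T - \left(42052 + \frac{4937 - 9815}{-22776 + 10884}\right)} = \frac{1}{- \frac{49427}{2} - \left(42052 + \frac{4937 - 9815}{-22776 + 10884}\right)} = \frac{1}{- \frac{49427}{2} - \left(42052 - \frac{4878}{-11892}\right)} = \frac{1}{- \frac{49427}{2} - \left(42052 - - \frac{813}{1982}\right)} = \frac{1}{- \frac{49427}{2} - \frac{83347877}{1982}} = \frac{1}{- \frac{66165017}{991}} = - \frac{991}{66165017}$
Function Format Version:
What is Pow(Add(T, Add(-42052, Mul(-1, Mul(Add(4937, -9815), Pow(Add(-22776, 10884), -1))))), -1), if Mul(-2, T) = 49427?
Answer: Rational(-991, 66165017) ≈ -1.4978e-5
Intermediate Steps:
T = Rational(-49427, 2) (T = Mul(Rational(-1, 2), 49427) = Rational(-49427, 2) ≈ -24714.)
Pow(Add(T, Add(-42052, Mul(-1, Mul(Add(4937, -9815), Pow(Add(-22776, 10884), -1))))), -1) = Pow(Add(Rational(-49427, 2), Add(-42052, Mul(-1, Mul(Add(4937, -9815), Pow(Add(-22776, 10884), -1))))), -1) = Pow(Add(Rational(-49427, 2), Add(-42052, Mul(-1, Mul(-4878, Pow(-11892, -1))))), -1) = Pow(Add(Rational(-49427, 2), Add(-42052, Mul(-1, Mul(-4878, Rational(-1, 11892))))), -1) = Pow(Add(Rational(-49427, 2), Add(-42052, Mul(-1, Rational(813, 1982)))), -1) = Pow(Add(Rational(-49427, 2), Add(-42052, Rational(-813, 1982))), -1) = Pow(Add(Rational(-49427, 2), Rational(-83347877, 1982)), -1) = Pow(Rational(-66165017, 991), -1) = Rational(-991, 66165017)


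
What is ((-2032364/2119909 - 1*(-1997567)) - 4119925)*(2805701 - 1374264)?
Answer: -6440332598325618482/2119909 ≈ -3.0380e+12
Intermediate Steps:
((-2032364/2119909 - 1*(-1997567)) - 4119925)*(2805701 - 1374264) = ((-2032364*1/2119909 + 1997567) - 4119925)*1431437 = ((-2032364/2119909 + 1997567) - 4119925)*1431437 = (4234658229039/2119909 - 4119925)*1431437 = -4499207857786/2119909*1431437 = -6440332598325618482/2119909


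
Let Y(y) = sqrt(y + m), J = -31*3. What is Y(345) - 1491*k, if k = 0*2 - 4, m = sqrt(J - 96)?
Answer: 5964 + sqrt(345 + 3*I*sqrt(21)) ≈ 5982.6 + 0.37*I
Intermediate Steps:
J = -93
m = 3*I*sqrt(21) (m = sqrt(-93 - 96) = sqrt(-189) = 3*I*sqrt(21) ≈ 13.748*I)
k = -4 (k = 0 - 4 = -4)
Y(y) = sqrt(y + 3*I*sqrt(21))
Y(345) - 1491*k = sqrt(345 + 3*I*sqrt(21)) - 1491*(-4) = sqrt(345 + 3*I*sqrt(21)) + 5964 = 5964 + sqrt(345 + 3*I*sqrt(21))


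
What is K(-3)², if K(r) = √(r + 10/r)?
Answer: -19/3 ≈ -6.3333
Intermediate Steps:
K(-3)² = (√(-3 + 10/(-3)))² = (√(-3 + 10*(-⅓)))² = (√(-3 - 10/3))² = (√(-19/3))² = (I*√57/3)² = -19/3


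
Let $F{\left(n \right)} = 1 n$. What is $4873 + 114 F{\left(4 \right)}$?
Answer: $5329$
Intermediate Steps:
$F{\left(n \right)} = n$
$4873 + 114 F{\left(4 \right)} = 4873 + 114 \cdot 4 = 4873 + 456 = 5329$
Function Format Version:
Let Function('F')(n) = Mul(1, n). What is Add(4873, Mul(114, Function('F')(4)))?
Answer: 5329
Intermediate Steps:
Function('F')(n) = n
Add(4873, Mul(114, Function('F')(4))) = Add(4873, Mul(114, 4)) = Add(4873, 456) = 5329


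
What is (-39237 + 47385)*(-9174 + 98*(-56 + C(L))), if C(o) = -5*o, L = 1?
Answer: -123458496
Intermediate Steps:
(-39237 + 47385)*(-9174 + 98*(-56 + C(L))) = (-39237 + 47385)*(-9174 + 98*(-56 - 5*1)) = 8148*(-9174 + 98*(-56 - 5)) = 8148*(-9174 + 98*(-61)) = 8148*(-9174 - 5978) = 8148*(-15152) = -123458496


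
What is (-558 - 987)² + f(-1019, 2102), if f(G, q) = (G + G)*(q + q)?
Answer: -6180727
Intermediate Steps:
f(G, q) = 4*G*q (f(G, q) = (2*G)*(2*q) = 4*G*q)
(-558 - 987)² + f(-1019, 2102) = (-558 - 987)² + 4*(-1019)*2102 = (-1545)² - 8567752 = 2387025 - 8567752 = -6180727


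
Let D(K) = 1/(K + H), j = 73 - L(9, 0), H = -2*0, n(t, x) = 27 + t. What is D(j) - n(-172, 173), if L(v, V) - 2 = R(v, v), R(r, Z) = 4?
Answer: 9716/67 ≈ 145.01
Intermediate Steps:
L(v, V) = 6 (L(v, V) = 2 + 4 = 6)
H = 0
j = 67 (j = 73 - 1*6 = 73 - 6 = 67)
D(K) = 1/K (D(K) = 1/(K + 0) = 1/K)
D(j) - n(-172, 173) = 1/67 - (27 - 172) = 1/67 - 1*(-145) = 1/67 + 145 = 9716/67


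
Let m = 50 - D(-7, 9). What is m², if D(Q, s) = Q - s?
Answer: 4356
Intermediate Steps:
m = 66 (m = 50 - (-7 - 1*9) = 50 - (-7 - 9) = 50 - 1*(-16) = 50 + 16 = 66)
m² = 66² = 4356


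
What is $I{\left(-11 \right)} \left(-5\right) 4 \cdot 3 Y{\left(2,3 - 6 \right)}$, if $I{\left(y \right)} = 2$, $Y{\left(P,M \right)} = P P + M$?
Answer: $-120$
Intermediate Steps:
$Y{\left(P,M \right)} = M + P^{2}$ ($Y{\left(P,M \right)} = P^{2} + M = M + P^{2}$)
$I{\left(-11 \right)} \left(-5\right) 4 \cdot 3 Y{\left(2,3 - 6 \right)} = 2 \left(-5\right) 4 \cdot 3 \left(\left(3 - 6\right) + 2^{2}\right) = 2 \left(\left(-20\right) 3\right) \left(-3 + 4\right) = 2 \left(-60\right) 1 = \left(-120\right) 1 = -120$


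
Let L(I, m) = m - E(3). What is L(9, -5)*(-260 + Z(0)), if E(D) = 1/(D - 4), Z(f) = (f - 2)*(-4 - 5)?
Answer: 968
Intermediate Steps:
Z(f) = 18 - 9*f (Z(f) = (-2 + f)*(-9) = 18 - 9*f)
E(D) = 1/(-4 + D)
L(I, m) = 1 + m (L(I, m) = m - 1/(-4 + 3) = m - 1/(-1) = m - 1*(-1) = m + 1 = 1 + m)
L(9, -5)*(-260 + Z(0)) = (1 - 5)*(-260 + (18 - 9*0)) = -4*(-260 + (18 + 0)) = -4*(-260 + 18) = -4*(-242) = 968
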